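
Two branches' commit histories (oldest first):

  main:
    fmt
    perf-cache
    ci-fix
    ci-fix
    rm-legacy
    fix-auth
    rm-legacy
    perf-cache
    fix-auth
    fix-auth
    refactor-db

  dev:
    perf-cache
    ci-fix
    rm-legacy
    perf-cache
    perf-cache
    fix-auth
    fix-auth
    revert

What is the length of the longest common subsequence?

Taking perf-cache at main[2]=dev[1], then ci-fix at main[4]=dev[2], then rm-legacy at main[5]=dev[3], then perf-cache at main[8]=dev[5], then fix-auth at main[9]=dev[6], then fix-auth at main[10]=dev[7] gives a common subsequence of length 6. Since dp[11][8] = 6, nothing longer is possible.

6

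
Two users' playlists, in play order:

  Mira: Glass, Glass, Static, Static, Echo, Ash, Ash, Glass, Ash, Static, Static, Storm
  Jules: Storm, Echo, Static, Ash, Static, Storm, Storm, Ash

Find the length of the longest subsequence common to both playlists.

Match Static [4,3], Ash [9,4], Static [10,5], Storm [12,7] — 4 songs in the same relative order in both, and the DP table's final entry dp[12][8] is also 4, so no common subsequence is longer.

4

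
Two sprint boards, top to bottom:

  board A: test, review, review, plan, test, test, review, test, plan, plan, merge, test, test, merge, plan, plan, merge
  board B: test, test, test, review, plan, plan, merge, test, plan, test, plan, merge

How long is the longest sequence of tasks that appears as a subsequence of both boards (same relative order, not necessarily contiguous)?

Pick test [1,1], then test [5,2], then test [6,3], then review [7,4], then plan [9,5], then plan [10,6], then merge [11,7], then test [12,8], then test [13,10], then plan [16,11], then merge [17,12]; all 11 tasks appear in both, in order. The LCS DP gives dp[17][12] = 11, so this is optimal.

11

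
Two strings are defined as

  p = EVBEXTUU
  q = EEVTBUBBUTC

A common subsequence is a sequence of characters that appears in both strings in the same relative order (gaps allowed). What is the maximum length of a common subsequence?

Pick E [1,2]; then V [2,3]; then B [3,5]; then U [7,6]; then U [8,9]; all 5 characters appear in both, in order. The LCS DP gives dp[8][11] = 5, so this is optimal.

5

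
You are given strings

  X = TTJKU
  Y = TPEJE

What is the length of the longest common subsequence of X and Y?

Let dp[i][j] be the LCS length of the first i characters of X and the first j characters of Y. dp[i][j] = dp[i-1][j-1]+1 when the i-th and j-th characters match, else max(dp[i-1][j], dp[i][j-1]).
    ·  T  P  E  J  E
 ·  0  0  0  0  0  0
 T  0  1  1  1  1  1
 T  0  1  1  1  1  1
 J  0  1  1  1  2  2
 K  0  1  1  1  2  2
 U  0  1  1  1  2  2
dp[5][5] = 2. One LCS (by backtracking along matches): TJ.

2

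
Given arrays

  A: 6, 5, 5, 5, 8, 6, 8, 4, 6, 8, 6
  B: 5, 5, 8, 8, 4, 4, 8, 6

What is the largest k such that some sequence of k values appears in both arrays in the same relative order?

7

Pick 5 [3,1] → 5 [4,2] → 8 [5,3] → 8 [7,4] → 4 [8,6] → 8 [10,7] → 6 [11,8]; all 7 values appear in both, in order. dp[11][8] = 7 confirms this is the maximum.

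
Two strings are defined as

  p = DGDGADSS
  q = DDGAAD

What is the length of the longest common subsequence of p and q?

Taking D [1,1] → D [3,2] → G [4,3] → A [5,5] → D [6,6] gives a common subsequence of length 5, and the DP table's final entry dp[8][6] is also 5, so no common subsequence is longer.

5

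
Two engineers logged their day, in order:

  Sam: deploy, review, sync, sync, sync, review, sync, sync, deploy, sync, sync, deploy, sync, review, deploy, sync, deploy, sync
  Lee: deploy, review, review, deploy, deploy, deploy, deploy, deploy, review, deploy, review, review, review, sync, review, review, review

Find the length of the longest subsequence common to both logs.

One common subsequence of length 8: deploy at Sam[1]=Lee[1], then review at Sam[2]=Lee[2], then review at Sam[6]=Lee[3], then deploy at Sam[9]=Lee[7], then deploy at Sam[12]=Lee[8], then review at Sam[14]=Lee[9], then deploy at Sam[15]=Lee[10], then sync at Sam[16]=Lee[14]. The LCS DP gives dp[18][17] = 8, so this is optimal.

8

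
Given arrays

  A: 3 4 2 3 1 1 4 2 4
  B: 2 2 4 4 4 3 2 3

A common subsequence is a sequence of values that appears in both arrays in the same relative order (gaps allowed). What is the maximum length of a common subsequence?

Taking 3 at A[1]=B[6]; then 2 at A[3]=B[7]; then 3 at A[4]=B[8] gives a common subsequence of length 3, and the DP table's final entry dp[9][8] is also 3, so no common subsequence is longer.

3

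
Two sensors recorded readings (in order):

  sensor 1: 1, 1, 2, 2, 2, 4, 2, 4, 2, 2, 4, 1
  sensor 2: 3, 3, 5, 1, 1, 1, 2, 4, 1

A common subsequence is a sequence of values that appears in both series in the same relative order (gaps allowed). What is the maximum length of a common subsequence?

Match 1 at sensor 1[1]=sensor 2[5]; then 1 at sensor 1[2]=sensor 2[6]; then 2 at sensor 1[10]=sensor 2[7]; then 4 at sensor 1[11]=sensor 2[8]; then 1 at sensor 1[12]=sensor 2[9] — 5 values in the same relative order in both. dp[12][9] = 5 confirms this is the maximum.

5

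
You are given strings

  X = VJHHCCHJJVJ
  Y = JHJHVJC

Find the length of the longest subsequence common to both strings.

Taking J (X #2, Y #1), then H (X #3, Y #2), then H (X #7, Y #4), then V (X #10, Y #5), then J (X #11, Y #6) gives a common subsequence of length 5. Since dp[11][7] = 5, nothing longer is possible.

5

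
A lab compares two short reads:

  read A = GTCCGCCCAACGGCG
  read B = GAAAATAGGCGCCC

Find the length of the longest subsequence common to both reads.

7

Pick G at read A[1]=read B[1]; then T at read A[2]=read B[6]; then C at read A[4]=read B[10]; then G at read A[5]=read B[11]; then C at read A[8]=read B[12]; then C at read A[11]=read B[13]; then C at read A[14]=read B[14]; all 7 bases appear in both, in order. The LCS DP gives dp[15][14] = 7, so this is optimal.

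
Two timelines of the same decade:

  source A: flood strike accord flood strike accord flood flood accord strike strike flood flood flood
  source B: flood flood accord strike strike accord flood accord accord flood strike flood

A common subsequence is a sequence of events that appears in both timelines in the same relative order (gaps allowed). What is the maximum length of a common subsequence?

8

Pick flood [1,2] → strike [2,5] → accord [3,6] → flood [4,7] → accord [6,9] → flood [8,10] → strike [11,11] → flood [14,12]; all 8 events appear in both, in order. The LCS DP gives dp[14][12] = 8, so this is optimal.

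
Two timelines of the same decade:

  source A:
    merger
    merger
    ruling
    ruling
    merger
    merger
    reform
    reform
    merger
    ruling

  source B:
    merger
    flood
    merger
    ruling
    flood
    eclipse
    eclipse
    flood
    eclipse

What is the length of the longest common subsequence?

One common subsequence of length 3: merger at source A[1]=source B[1] → merger at source A[2]=source B[3] → ruling at source A[3]=source B[4]. The LCS DP gives dp[10][9] = 3, so this is optimal.

3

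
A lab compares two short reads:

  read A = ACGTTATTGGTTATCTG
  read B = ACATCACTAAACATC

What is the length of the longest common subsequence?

8

Match A (read A #1, read B #1); then C (read A #2, read B #2); then T (read A #4, read B #4); then T (read A #5, read B #8); then A (read A #6, read B #11); then A (read A #13, read B #13); then T (read A #14, read B #14); then C (read A #15, read B #15) — 8 bases in the same relative order in both. dp[17][15] = 8 confirms this is the maximum.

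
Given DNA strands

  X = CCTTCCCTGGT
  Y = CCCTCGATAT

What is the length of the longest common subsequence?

6

Pick C at X[1]=Y[2], C at X[2]=Y[3], T at X[4]=Y[4], C at X[5]=Y[5], T at X[8]=Y[8], T at X[11]=Y[10]; all 6 bases appear in both, in order. The LCS DP gives dp[11][10] = 6, so this is optimal.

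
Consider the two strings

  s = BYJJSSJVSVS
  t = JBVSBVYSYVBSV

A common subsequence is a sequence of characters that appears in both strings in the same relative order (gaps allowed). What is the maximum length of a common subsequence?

Pick B [1,5] → Y [2,7] → S [5,8] → V [8,10] → S [9,12] → V [10,13]; all 6 characters appear in both, in order, and the DP table's final entry dp[11][13] is also 6, so no common subsequence is longer.

6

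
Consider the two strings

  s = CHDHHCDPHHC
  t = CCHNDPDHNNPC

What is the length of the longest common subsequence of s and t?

6

Let dp[i][j] be the LCS length of the first i characters of s and the first j characters of t. dp[i][j] = dp[i-1][j-1]+1 when the i-th and j-th characters match, else max(dp[i-1][j], dp[i][j-1]).
    ·  C  C  H  N  D  P  D  H  N  N  P  C
 ·  0  0  0  0  0  0  0  0  0  0  0  0  0
 C  0  1  1  1  1  1  1  1  1  1  1  1  1
 H  0  1  1  2  2  2  2  2  2  2  2  2  2
 D  0  1  1  2  2  3  3  3  3  3  3  3  3
 H  0  1  1  2  2  3  3  3  4  4  4  4  4
 H  0  1  1  2  2  3  3  3  4  4  4  4  4
 C  0  1  2  2  2  3  3  3  4  4  4  4  5
 D  0  1  2  2  2  3  3  4  4  4  4  4  5
 P  0  1  2  2  2  3  4  4  4  4  4  5  5
 H  0  1  2  3  3  3  4  4  5  5  5  5  5
 H  0  1  2  3  3  3  4  4  5  5  5  5  5
 C  0  1  2  3  3  3  4  4  5  5  5  5  6
dp[11][12] = 6. One LCS (by backtracking along matches): CHDHPC.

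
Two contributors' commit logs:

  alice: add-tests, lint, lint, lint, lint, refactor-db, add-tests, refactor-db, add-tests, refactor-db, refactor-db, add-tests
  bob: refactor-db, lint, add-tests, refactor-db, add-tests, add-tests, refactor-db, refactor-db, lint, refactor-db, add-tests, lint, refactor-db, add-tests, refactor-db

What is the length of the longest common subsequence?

7

Match add-tests at alice[1]=bob[6] → lint at alice[5]=bob[9] → refactor-db at alice[6]=bob[10] → add-tests at alice[7]=bob[11] → refactor-db at alice[8]=bob[13] → add-tests at alice[9]=bob[14] → refactor-db at alice[11]=bob[15] — 7 commits in the same relative order in both, and the DP table's final entry dp[12][15] is also 7, so no common subsequence is longer.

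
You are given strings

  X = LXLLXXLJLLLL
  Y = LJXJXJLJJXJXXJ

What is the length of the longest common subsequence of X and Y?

Pick L (X #1, Y #1); then X (X #2, Y #5); then L (X #3, Y #7); then X (X #5, Y #12); then X (X #6, Y #13); then J (X #8, Y #14); all 6 characters appear in both, in order. Since dp[12][14] = 6, nothing longer is possible.

6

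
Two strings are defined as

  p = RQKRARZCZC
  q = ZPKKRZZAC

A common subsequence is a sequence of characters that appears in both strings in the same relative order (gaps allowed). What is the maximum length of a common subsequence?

5

Match K (p #3, q #4), R (p #6, q #5), Z (p #7, q #6), Z (p #9, q #7), C (p #10, q #9) — 5 characters in the same relative order in both. dp[10][9] = 5 confirms this is the maximum.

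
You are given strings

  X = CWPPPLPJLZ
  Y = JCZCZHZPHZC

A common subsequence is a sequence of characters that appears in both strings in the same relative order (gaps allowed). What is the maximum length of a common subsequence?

Let dp[i][j] be the LCS length of the first i characters of X and the first j characters of Y. dp[i][j] = dp[i-1][j-1]+1 when the i-th and j-th characters match, else max(dp[i-1][j], dp[i][j-1]).
    ·  J  C  Z  C  Z  H  Z  P  H  Z  C
 ·  0  0  0  0  0  0  0  0  0  0  0  0
 C  0  0  1  1  1  1  1  1  1  1  1  1
 W  0  0  1  1  1  1  1  1  1  1  1  1
 P  0  0  1  1  1  1  1  1  2  2  2  2
 P  0  0  1  1  1  1  1  1  2  2  2  2
 P  0  0  1  1  1  1  1  1  2  2  2  2
 L  0  0  1  1  1  1  1  1  2  2  2  2
 P  0  0  1  1  1  1  1  1  2  2  2  2
 J  0  1  1  1  1  1  1  1  2  2  2  2
 L  0  1  1  1  1  1  1  1  2  2  2  2
 Z  0  1  1  2  2  2  2  2  2  2  3  3
dp[10][11] = 3. One LCS (by backtracking along matches): CPZ.

3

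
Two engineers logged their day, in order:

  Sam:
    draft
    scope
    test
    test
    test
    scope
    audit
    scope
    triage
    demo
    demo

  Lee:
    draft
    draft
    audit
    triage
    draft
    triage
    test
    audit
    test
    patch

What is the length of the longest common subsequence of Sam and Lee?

Taking draft (Sam #1, Lee #5); then test (Sam #3, Lee #7); then test (Sam #4, Lee #9) gives a common subsequence of length 3. dp[11][10] = 3 confirms this is the maximum.

3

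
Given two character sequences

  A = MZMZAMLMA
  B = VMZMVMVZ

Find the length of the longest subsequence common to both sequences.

4

One common subsequence of length 4: M [1,2], Z [2,3], M [3,6], Z [4,8]. Since dp[9][8] = 4, nothing longer is possible.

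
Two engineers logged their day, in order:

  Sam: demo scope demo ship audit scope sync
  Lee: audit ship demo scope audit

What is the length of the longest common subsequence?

3

Pick demo [1,3], then scope [2,4], then audit [5,5]; all 3 tasks appear in both, in order, and the DP table's final entry dp[7][5] is also 3, so no common subsequence is longer.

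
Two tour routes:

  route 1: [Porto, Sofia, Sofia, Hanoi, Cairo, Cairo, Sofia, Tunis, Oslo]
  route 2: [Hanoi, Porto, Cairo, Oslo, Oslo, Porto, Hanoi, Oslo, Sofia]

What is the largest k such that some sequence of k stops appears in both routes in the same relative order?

Match Porto (route 1 #1, route 2 #6), then Hanoi (route 1 #4, route 2 #7), then Sofia (route 1 #7, route 2 #9) — 3 stops in the same relative order in both, and the DP table's final entry dp[9][9] is also 3, so no common subsequence is longer.

3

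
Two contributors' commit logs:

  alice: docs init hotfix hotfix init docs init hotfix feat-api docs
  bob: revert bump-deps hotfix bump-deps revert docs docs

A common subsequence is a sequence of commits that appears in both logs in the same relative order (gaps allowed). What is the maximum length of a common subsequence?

3

One common subsequence of length 3: hotfix (alice #3, bob #3); then docs (alice #6, bob #6); then docs (alice #10, bob #7), and the DP table's final entry dp[10][7] is also 3, so no common subsequence is longer.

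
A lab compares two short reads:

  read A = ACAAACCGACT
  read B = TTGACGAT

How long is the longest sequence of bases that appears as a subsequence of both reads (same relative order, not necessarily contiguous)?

5

One common subsequence of length 5: A at read A[5]=read B[4] → C at read A[7]=read B[5] → G at read A[8]=read B[6] → A at read A[9]=read B[7] → T at read A[11]=read B[8]. Since dp[11][8] = 5, nothing longer is possible.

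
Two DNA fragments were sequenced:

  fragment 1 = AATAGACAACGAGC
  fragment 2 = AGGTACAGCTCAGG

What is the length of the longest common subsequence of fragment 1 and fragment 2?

Pick A at fragment 1[1]=fragment 2[1]; then A at fragment 1[2]=fragment 2[5]; then A at fragment 1[4]=fragment 2[7]; then G at fragment 1[5]=fragment 2[8]; then C at fragment 1[7]=fragment 2[11]; then A at fragment 1[9]=fragment 2[12]; then G at fragment 1[11]=fragment 2[13]; then G at fragment 1[13]=fragment 2[14]; all 8 bases appear in both, in order. dp[14][14] = 8 confirms this is the maximum.

8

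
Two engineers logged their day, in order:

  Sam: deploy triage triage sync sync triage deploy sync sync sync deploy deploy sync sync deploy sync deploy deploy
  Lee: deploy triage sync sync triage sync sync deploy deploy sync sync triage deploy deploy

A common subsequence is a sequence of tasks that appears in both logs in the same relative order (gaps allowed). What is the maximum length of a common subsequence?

Pick deploy (Sam #1, Lee #1) → triage (Sam #3, Lee #2) → sync (Sam #4, Lee #3) → sync (Sam #5, Lee #4) → triage (Sam #6, Lee #5) → sync (Sam #9, Lee #6) → sync (Sam #10, Lee #7) → deploy (Sam #11, Lee #8) → deploy (Sam #12, Lee #9) → sync (Sam #13, Lee #10) → sync (Sam #14, Lee #11) → deploy (Sam #17, Lee #13) → deploy (Sam #18, Lee #14); all 13 tasks appear in both, in order, and the DP table's final entry dp[18][14] is also 13, so no common subsequence is longer.

13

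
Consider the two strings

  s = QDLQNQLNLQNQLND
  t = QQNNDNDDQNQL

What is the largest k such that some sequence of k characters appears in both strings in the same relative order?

One common subsequence of length 8: Q [1,1], then Q [4,2], then N [5,4], then N [8,6], then Q [10,9], then N [11,10], then Q [12,11], then L [13,12]. Since dp[15][12] = 8, nothing longer is possible.

8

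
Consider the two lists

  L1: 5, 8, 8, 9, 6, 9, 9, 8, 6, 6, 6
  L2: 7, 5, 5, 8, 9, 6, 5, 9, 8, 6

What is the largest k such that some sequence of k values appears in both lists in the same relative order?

7

Let dp[i][j] be the LCS length of the first i values of L1 and the first j values of L2. dp[i][j] = dp[i-1][j-1]+1 when the i-th and j-th values match, else max(dp[i-1][j], dp[i][j-1]).
    ·  7  5  5  8  9  6  5  9  8  6
 ·  0  0  0  0  0  0  0  0  0  0  0
 5  0  0  1  1  1  1  1  1  1  1  1
 8  0  0  1  1  2  2  2  2  2  2  2
 8  0  0  1  1  2  2  2  2  2  3  3
 9  0  0  1  1  2  3  3  3  3  3  3
 6  0  0  1  1  2  3  4  4  4  4  4
 9  0  0  1  1  2  3  4  4  5  5  5
 9  0  0  1  1  2  3  4  4  5  5  5
 8  0  0  1  1  2  3  4  4  5  6  6
 6  0  0  1  1  2  3  4  4  5  6  7
 6  0  0  1  1  2  3  4  4  5  6  7
 6  0  0  1  1  2  3  4  4  5  6  7
dp[11][10] = 7. One LCS (by backtracking along matches): 5, 8, 9, 6, 9, 8, 6.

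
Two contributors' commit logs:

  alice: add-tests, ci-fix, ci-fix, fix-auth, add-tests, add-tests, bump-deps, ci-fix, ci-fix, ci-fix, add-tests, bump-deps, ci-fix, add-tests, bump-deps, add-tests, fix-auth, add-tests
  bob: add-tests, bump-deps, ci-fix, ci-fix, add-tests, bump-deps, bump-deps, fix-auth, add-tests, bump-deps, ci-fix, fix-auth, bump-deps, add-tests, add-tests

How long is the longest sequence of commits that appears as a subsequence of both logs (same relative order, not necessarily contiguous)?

11

Taking add-tests [1,1], ci-fix [2,3], ci-fix [3,4], add-tests [5,5], bump-deps [7,7], add-tests [11,9], bump-deps [12,10], ci-fix [13,11], bump-deps [15,13], add-tests [16,14], add-tests [18,15] gives a common subsequence of length 11. dp[18][15] = 11 confirms this is the maximum.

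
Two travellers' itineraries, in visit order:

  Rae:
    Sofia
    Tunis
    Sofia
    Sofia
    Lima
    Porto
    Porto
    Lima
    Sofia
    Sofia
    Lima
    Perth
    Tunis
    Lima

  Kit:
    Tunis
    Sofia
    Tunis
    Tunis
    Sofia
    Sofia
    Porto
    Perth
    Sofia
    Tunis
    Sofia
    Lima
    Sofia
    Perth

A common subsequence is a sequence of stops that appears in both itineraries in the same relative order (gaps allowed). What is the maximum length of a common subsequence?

9

Taking Sofia at Rae[1]=Kit[2] → Tunis at Rae[2]=Kit[4] → Sofia at Rae[3]=Kit[5] → Sofia at Rae[4]=Kit[6] → Porto at Rae[6]=Kit[7] → Sofia at Rae[9]=Kit[9] → Sofia at Rae[10]=Kit[11] → Lima at Rae[11]=Kit[12] → Perth at Rae[12]=Kit[14] gives a common subsequence of length 9. dp[14][14] = 9 confirms this is the maximum.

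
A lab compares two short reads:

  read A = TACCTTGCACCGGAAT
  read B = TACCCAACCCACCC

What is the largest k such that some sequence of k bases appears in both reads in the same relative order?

9

Pick T [1,1]; then A [2,2]; then C [3,3]; then C [4,4]; then C [8,5]; then A [9,7]; then C [10,9]; then C [11,10]; then A [14,11]; all 9 bases appear in both, in order. Since dp[16][14] = 9, nothing longer is possible.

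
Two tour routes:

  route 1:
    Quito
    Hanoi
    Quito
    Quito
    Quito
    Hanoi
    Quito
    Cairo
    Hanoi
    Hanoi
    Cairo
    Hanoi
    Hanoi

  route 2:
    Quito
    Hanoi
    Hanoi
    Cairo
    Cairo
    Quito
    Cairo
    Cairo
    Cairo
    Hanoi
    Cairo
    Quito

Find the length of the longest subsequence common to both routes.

7

Match Quito (route 1 #1, route 2 #1), then Hanoi (route 1 #2, route 2 #2), then Hanoi (route 1 #6, route 2 #3), then Quito (route 1 #7, route 2 #6), then Cairo (route 1 #8, route 2 #9), then Hanoi (route 1 #10, route 2 #10), then Cairo (route 1 #11, route 2 #11) — 7 stops in the same relative order in both, and the DP table's final entry dp[13][12] is also 7, so no common subsequence is longer.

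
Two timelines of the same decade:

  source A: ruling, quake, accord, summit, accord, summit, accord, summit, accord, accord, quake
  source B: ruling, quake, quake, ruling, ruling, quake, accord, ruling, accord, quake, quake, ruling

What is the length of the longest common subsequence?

One common subsequence of length 5: ruling [1,5], quake [2,6], accord [3,7], accord [5,9], quake [11,11], and the DP table's final entry dp[11][12] is also 5, so no common subsequence is longer.

5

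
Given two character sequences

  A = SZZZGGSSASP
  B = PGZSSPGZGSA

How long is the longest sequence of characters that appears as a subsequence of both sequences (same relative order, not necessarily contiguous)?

5

One common subsequence of length 5: S (A #1, B #5), Z (A #4, B #8), G (A #6, B #9), S (A #8, B #10), A (A #9, B #11). The LCS DP gives dp[11][11] = 5, so this is optimal.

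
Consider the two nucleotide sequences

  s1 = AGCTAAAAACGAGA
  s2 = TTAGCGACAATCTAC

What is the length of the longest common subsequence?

8

Taking A [1,3], then G [2,4], then C [3,5], then A [5,7], then A [6,9], then A [7,10], then A [9,14], then C [10,15] gives a common subsequence of length 8, and the DP table's final entry dp[14][15] is also 8, so no common subsequence is longer.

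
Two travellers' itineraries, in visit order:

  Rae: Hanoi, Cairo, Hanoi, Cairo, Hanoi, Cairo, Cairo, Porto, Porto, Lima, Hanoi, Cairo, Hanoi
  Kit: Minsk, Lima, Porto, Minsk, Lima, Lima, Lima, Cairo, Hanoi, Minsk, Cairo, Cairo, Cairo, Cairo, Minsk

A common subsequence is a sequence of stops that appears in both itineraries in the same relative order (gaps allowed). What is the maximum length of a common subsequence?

6

Taking Cairo at Rae[2]=Kit[8], Hanoi at Rae[3]=Kit[9], Cairo at Rae[4]=Kit[11], Cairo at Rae[6]=Kit[12], Cairo at Rae[7]=Kit[13], Cairo at Rae[12]=Kit[14] gives a common subsequence of length 6. Since dp[13][15] = 6, nothing longer is possible.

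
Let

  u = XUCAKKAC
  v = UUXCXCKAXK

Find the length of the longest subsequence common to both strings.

Let dp[i][j] be the LCS length of the first i characters of u and the first j characters of v. dp[i][j] = dp[i-1][j-1]+1 when the i-th and j-th characters match, else max(dp[i-1][j], dp[i][j-1]).
    ·  U  U  X  C  X  C  K  A  X  K
 ·  0  0  0  0  0  0  0  0  0  0  0
 X  0  0  0  1  1  1  1  1  1  1  1
 U  0  1  1  1  1  1  1  1  1  1  1
 C  0  1  1  1  2  2  2  2  2  2  2
 A  0  1  1  1  2  2  2  2  3  3  3
 K  0  1  1  1  2  2  2  3  3  3  4
 K  0  1  1  1  2  2  2  3  3  3  4
 A  0  1  1  1  2  2  2  3  4  4  4
 C  0  1  1  1  2  2  3  3  4  4  4
dp[8][10] = 4. One LCS (by backtracking along matches): XCAK.

4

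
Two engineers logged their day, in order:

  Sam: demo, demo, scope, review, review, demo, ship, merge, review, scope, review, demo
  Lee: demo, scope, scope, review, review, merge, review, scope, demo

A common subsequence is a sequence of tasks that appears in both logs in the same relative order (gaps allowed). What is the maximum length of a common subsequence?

One common subsequence of length 8: demo (Sam #1, Lee #1); then scope (Sam #3, Lee #3); then review (Sam #4, Lee #4); then review (Sam #5, Lee #5); then merge (Sam #8, Lee #6); then review (Sam #9, Lee #7); then scope (Sam #10, Lee #8); then demo (Sam #12, Lee #9). dp[12][9] = 8 confirms this is the maximum.

8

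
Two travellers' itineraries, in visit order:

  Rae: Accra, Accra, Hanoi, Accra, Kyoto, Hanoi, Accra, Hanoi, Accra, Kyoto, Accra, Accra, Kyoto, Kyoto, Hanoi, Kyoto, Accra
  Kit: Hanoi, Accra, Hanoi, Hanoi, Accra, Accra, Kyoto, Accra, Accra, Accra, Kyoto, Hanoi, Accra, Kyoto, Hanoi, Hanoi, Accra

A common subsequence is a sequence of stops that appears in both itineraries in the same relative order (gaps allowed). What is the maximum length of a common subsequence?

12

Pick Accra at Rae[2]=Kit[2], Hanoi at Rae[3]=Kit[3], Hanoi at Rae[6]=Kit[4], Accra at Rae[7]=Kit[5], Accra at Rae[9]=Kit[6], Kyoto at Rae[10]=Kit[7], Accra at Rae[11]=Kit[9], Accra at Rae[12]=Kit[10], Kyoto at Rae[13]=Kit[11], Kyoto at Rae[14]=Kit[14], Hanoi at Rae[15]=Kit[16], Accra at Rae[17]=Kit[17]; all 12 stops appear in both, in order. Since dp[17][17] = 12, nothing longer is possible.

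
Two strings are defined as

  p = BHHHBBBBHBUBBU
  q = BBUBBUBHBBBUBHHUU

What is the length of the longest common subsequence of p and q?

10

Pick B [1,1], then B [5,2], then B [6,4], then B [7,5], then B [8,7], then H [9,8], then B [10,11], then U [11,12], then B [12,13], then U [14,17]; all 10 characters appear in both, in order. The LCS DP gives dp[14][17] = 10, so this is optimal.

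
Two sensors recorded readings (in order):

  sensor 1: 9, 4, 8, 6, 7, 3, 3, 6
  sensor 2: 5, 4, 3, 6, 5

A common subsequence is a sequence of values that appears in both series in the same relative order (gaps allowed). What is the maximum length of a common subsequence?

3

Let dp[i][j] be the LCS length of the first i values of sensor 1 and the first j values of sensor 2. dp[i][j] = dp[i-1][j-1]+1 when the i-th and j-th values match, else max(dp[i-1][j], dp[i][j-1]).
    ·  5  4  3  6  5
 ·  0  0  0  0  0  0
 9  0  0  0  0  0  0
 4  0  0  1  1  1  1
 8  0  0  1  1  1  1
 6  0  0  1  1  2  2
 7  0  0  1  1  2  2
 3  0  0  1  2  2  2
 3  0  0  1  2  2  2
 6  0  0  1  2  3  3
dp[8][5] = 3. One LCS (by backtracking along matches): 4, 3, 6.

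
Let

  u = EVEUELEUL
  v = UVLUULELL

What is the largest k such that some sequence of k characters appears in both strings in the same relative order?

5

Pick V at u[2]=v[2], then U at u[4]=v[5], then E at u[5]=v[7], then L at u[6]=v[8], then L at u[9]=v[9]; all 5 characters appear in both, in order. Since dp[9][9] = 5, nothing longer is possible.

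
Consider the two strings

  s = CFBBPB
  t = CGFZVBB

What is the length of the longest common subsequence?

Let dp[i][j] be the LCS length of the first i characters of s and the first j characters of t. dp[i][j] = dp[i-1][j-1]+1 when the i-th and j-th characters match, else max(dp[i-1][j], dp[i][j-1]).
    ·  C  G  F  Z  V  B  B
 ·  0  0  0  0  0  0  0  0
 C  0  1  1  1  1  1  1  1
 F  0  1  1  2  2  2  2  2
 B  0  1  1  2  2  2  3  3
 B  0  1  1  2  2  2  3  4
 P  0  1  1  2  2  2  3  4
 B  0  1  1  2  2  2  3  4
dp[6][7] = 4. One LCS (by backtracking along matches): CFBB.

4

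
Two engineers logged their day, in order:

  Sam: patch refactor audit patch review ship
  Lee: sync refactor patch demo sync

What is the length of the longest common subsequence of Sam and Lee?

2

One common subsequence of length 2: refactor [2,2] → patch [4,3], and the DP table's final entry dp[6][5] is also 2, so no common subsequence is longer.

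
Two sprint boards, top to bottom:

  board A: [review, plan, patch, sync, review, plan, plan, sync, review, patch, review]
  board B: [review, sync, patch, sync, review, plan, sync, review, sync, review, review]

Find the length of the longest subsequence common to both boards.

Taking review at board A[1]=board B[1], patch at board A[3]=board B[3], sync at board A[4]=board B[4], review at board A[5]=board B[5], plan at board A[6]=board B[6], sync at board A[8]=board B[9], review at board A[9]=board B[10], review at board A[11]=board B[11] gives a common subsequence of length 8. The LCS DP gives dp[11][11] = 8, so this is optimal.

8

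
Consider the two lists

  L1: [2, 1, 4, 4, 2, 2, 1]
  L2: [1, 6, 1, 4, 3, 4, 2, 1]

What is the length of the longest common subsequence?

5

Let dp[i][j] be the LCS length of the first i values of L1 and the first j values of L2. dp[i][j] = dp[i-1][j-1]+1 when the i-th and j-th values match, else max(dp[i-1][j], dp[i][j-1]).
    ·  1  6  1  4  3  4  2  1
 ·  0  0  0  0  0  0  0  0  0
 2  0  0  0  0  0  0  0  1  1
 1  0  1  1  1  1  1  1  1  2
 4  0  1  1  1  2  2  2  2  2
 4  0  1  1  1  2  2  3  3  3
 2  0  1  1  1  2  2  3  4  4
 2  0  1  1  1  2  2  3  4  4
 1  0  1  1  2  2  2  3  4  5
dp[7][8] = 5. One LCS (by backtracking along matches): 1, 4, 4, 2, 1.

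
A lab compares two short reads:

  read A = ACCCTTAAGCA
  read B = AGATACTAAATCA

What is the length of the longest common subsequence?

7

Let dp[i][j] be the LCS length of the first i bases of read A and the first j bases of read B. dp[i][j] = dp[i-1][j-1]+1 when the i-th and j-th bases match, else max(dp[i-1][j], dp[i][j-1]).
    ·  A  G  A  T  A  C  T  A  A  A  T  C  A
 ·  0  0  0  0  0  0  0  0  0  0  0  0  0  0
 A  0  1  1  1  1  1  1  1  1  1  1  1  1  1
 C  0  1  1  1  1  1  2  2  2  2  2  2  2  2
 C  0  1  1  1  1  1  2  2  2  2  2  2  3  3
 C  0  1  1  1  1  1  2  2  2  2  2  2  3  3
 T  0  1  1  1  2  2  2  3  3  3  3  3  3  3
 T  0  1  1  1  2  2  2  3  3  3  3  4  4  4
 A  0  1  1  2  2  3  3  3  4  4  4  4  4  5
 A  0  1  1  2  2  3  3  3  4  5  5  5  5  5
 G  0  1  2  2  2  3  3  3  4  5  5  5  5  5
 C  0  1  2  2  2  3  4  4  4  5  5  5  6  6
 A  0  1  2  3  3  3  4  4  5  5  6  6  6  7
dp[11][13] = 7. One LCS (by backtracking along matches): ACTAACA.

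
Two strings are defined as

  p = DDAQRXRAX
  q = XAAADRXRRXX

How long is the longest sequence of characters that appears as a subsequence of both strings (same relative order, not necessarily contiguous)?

5

Match D [2,5], then R [5,6], then X [6,7], then R [7,9], then X [9,11] — 5 characters in the same relative order in both. Since dp[9][11] = 5, nothing longer is possible.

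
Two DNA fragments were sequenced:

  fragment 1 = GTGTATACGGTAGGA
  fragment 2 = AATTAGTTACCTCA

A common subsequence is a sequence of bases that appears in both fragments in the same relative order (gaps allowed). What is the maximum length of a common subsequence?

Pick T (fragment 1 #2, fragment 2 #4), then G (fragment 1 #3, fragment 2 #6), then T (fragment 1 #4, fragment 2 #7), then T (fragment 1 #6, fragment 2 #8), then A (fragment 1 #7, fragment 2 #9), then C (fragment 1 #8, fragment 2 #11), then T (fragment 1 #11, fragment 2 #12), then A (fragment 1 #15, fragment 2 #14); all 8 bases appear in both, in order. The LCS DP gives dp[15][14] = 8, so this is optimal.

8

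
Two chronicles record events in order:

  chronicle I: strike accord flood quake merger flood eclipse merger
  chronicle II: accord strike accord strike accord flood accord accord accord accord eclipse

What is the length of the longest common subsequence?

Taking strike (chronicle I #1, chronicle II #4); then accord (chronicle I #2, chronicle II #5); then flood (chronicle I #3, chronicle II #6); then eclipse (chronicle I #7, chronicle II #11) gives a common subsequence of length 4, and the DP table's final entry dp[8][11] is also 4, so no common subsequence is longer.

4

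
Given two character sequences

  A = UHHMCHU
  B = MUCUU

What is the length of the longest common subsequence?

3

Let dp[i][j] be the LCS length of the first i characters of A and the first j characters of B. dp[i][j] = dp[i-1][j-1]+1 when the i-th and j-th characters match, else max(dp[i-1][j], dp[i][j-1]).
    ·  M  U  C  U  U
 ·  0  0  0  0  0  0
 U  0  0  1  1  1  1
 H  0  0  1  1  1  1
 H  0  0  1  1  1  1
 M  0  1  1  1  1  1
 C  0  1  1  2  2  2
 H  0  1  1  2  2  2
 U  0  1  2  2  3  3
dp[7][5] = 3. One LCS (by backtracking along matches): UCU.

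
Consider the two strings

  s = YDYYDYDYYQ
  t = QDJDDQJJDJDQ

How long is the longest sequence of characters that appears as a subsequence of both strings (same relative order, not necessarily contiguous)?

Let dp[i][j] be the LCS length of the first i characters of s and the first j characters of t. dp[i][j] = dp[i-1][j-1]+1 when the i-th and j-th characters match, else max(dp[i-1][j], dp[i][j-1]).
    ·  Q  D  J  D  D  Q  J  J  D  J  D  Q
 ·  0  0  0  0  0  0  0  0  0  0  0  0  0
 Y  0  0  0  0  0  0  0  0  0  0  0  0  0
 D  0  0  1  1  1  1  1  1  1  1  1  1  1
 Y  0  0  1  1  1  1  1  1  1  1  1  1  1
 Y  0  0  1  1  1  1  1  1  1  1  1  1  1
 D  0  0  1  1  2  2  2  2  2  2  2  2  2
 Y  0  0  1  1  2  2  2  2  2  2  2  2  2
 D  0  0  1  1  2  3  3  3  3  3  3  3  3
 Y  0  0  1  1  2  3  3  3  3  3  3  3  3
 Y  0  0  1  1  2  3  3  3  3  3  3  3  3
 Q  0  1  1  1  2  3  4  4  4  4  4  4  4
dp[10][12] = 4. One LCS (by backtracking along matches): DDDQ.

4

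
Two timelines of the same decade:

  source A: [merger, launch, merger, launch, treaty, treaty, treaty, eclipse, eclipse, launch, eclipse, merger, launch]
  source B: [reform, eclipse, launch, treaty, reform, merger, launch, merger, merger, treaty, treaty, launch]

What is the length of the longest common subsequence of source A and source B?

Pick merger (source A #1, source B #6) → launch (source A #2, source B #7) → merger (source A #3, source B #9) → treaty (source A #6, source B #10) → treaty (source A #7, source B #11) → launch (source A #13, source B #12); all 6 events appear in both, in order. dp[13][12] = 6 confirms this is the maximum.

6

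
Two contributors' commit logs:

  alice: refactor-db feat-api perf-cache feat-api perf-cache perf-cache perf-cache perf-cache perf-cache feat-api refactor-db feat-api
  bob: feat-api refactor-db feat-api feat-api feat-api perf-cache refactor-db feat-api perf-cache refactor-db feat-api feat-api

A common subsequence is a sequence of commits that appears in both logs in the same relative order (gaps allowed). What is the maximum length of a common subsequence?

7

Pick refactor-db (alice #1, bob #2), then feat-api (alice #2, bob #5), then perf-cache (alice #3, bob #6), then feat-api (alice #4, bob #8), then perf-cache (alice #5, bob #9), then feat-api (alice #10, bob #11), then feat-api (alice #12, bob #12); all 7 commits appear in both, in order, and the DP table's final entry dp[12][12] is also 7, so no common subsequence is longer.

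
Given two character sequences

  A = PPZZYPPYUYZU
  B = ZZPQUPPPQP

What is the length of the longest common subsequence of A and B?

4

Let dp[i][j] be the LCS length of the first i characters of A and the first j characters of B. dp[i][j] = dp[i-1][j-1]+1 when the i-th and j-th characters match, else max(dp[i-1][j], dp[i][j-1]).
    ·  Z  Z  P  Q  U  P  P  P  Q  P
 ·  0  0  0  0  0  0  0  0  0  0  0
 P  0  0  0  1  1  1  1  1  1  1  1
 P  0  0  0  1  1  1  2  2  2  2  2
 Z  0  1  1  1  1  1  2  2  2  2  2
 Z  0  1  2  2  2  2  2  2  2  2  2
 Y  0  1  2  2  2  2  2  2  2  2  2
 P  0  1  2  3  3  3  3  3  3  3  3
 P  0  1  2  3  3  3  4  4  4  4  4
 Y  0  1  2  3  3  3  4  4  4  4  4
 U  0  1  2  3  3  4  4  4  4  4  4
 Y  0  1  2  3  3  4  4  4  4  4  4
 Z  0  1  2  3  3  4  4  4  4  4  4
 U  0  1  2  3  3  4  4  4  4  4  4
dp[12][10] = 4. One LCS (by backtracking along matches): PPPP.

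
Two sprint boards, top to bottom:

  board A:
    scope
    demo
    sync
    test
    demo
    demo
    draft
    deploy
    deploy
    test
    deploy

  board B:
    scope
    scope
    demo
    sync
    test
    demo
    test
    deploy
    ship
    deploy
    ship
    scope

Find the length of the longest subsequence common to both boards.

Match scope at board A[1]=board B[2]; then demo at board A[2]=board B[3]; then sync at board A[3]=board B[4]; then test at board A[4]=board B[5]; then demo at board A[5]=board B[6]; then deploy at board A[8]=board B[8]; then deploy at board A[9]=board B[10] — 7 tasks in the same relative order in both, and the DP table's final entry dp[11][12] is also 7, so no common subsequence is longer.

7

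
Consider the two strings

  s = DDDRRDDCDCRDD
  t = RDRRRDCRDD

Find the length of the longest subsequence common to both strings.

8

Taking D [1,2]; then R [4,4]; then R [5,5]; then D [9,6]; then C [10,7]; then R [11,8]; then D [12,9]; then D [13,10] gives a common subsequence of length 8. dp[13][10] = 8 confirms this is the maximum.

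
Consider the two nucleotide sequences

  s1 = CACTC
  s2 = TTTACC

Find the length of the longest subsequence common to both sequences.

Let dp[i][j] be the LCS length of the first i bases of s1 and the first j bases of s2. dp[i][j] = dp[i-1][j-1]+1 when the i-th and j-th bases match, else max(dp[i-1][j], dp[i][j-1]).
    ·  T  T  T  A  C  C
 ·  0  0  0  0  0  0  0
 C  0  0  0  0  0  1  1
 A  0  0  0  0  1  1  1
 C  0  0  0  0  1  2  2
 T  0  1  1  1  1  2  2
 C  0  1  1  1  1  2  3
dp[5][6] = 3. One LCS (by backtracking along matches): ACC.

3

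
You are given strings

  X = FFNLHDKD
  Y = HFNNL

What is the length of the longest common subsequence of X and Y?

Match F [1,2]; then N [3,4]; then L [4,5] — 3 characters in the same relative order in both. dp[8][5] = 3 confirms this is the maximum.

3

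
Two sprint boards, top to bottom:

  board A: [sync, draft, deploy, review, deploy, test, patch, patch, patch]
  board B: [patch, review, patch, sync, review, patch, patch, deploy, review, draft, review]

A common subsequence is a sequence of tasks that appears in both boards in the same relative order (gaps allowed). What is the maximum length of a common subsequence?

One common subsequence of length 4: sync (board A #1, board B #4), then review (board A #4, board B #5), then patch (board A #7, board B #6), then patch (board A #8, board B #7). Since dp[9][11] = 4, nothing longer is possible.

4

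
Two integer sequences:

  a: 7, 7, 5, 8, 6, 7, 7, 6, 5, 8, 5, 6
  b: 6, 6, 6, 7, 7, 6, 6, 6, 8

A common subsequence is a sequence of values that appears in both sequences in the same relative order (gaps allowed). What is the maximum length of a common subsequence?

5

Let dp[i][j] be the LCS length of the first i values of a and the first j values of b. dp[i][j] = dp[i-1][j-1]+1 when the i-th and j-th values match, else max(dp[i-1][j], dp[i][j-1]).
    ·  6  6  6  7  7  6  6  6  8
 ·  0  0  0  0  0  0  0  0  0  0
 7  0  0  0  0  1  1  1  1  1  1
 7  0  0  0  0  1  2  2  2  2  2
 5  0  0  0  0  1  2  2  2  2  2
 8  0  0  0  0  1  2  2  2  2  3
 6  0  1  1  1  1  2  3  3  3  3
 7  0  1  1  1  2  2  3  3  3  3
 7  0  1  1  1  2  3  3  3  3  3
 6  0  1  2  2  2  3  4  4  4  4
 5  0  1  2  2  2  3  4  4  4  4
 8  0  1  2  2  2  3  4  4  4  5
 5  0  1  2  2  2  3  4  4  4  5
 6  0  1  2  3  3  3  4  5  5  5
dp[12][9] = 5. One LCS (by backtracking along matches): 7, 7, 6, 6, 8.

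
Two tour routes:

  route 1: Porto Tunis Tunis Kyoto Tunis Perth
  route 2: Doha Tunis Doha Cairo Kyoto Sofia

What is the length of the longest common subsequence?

Match Tunis [2,2], then Kyoto [4,5] — 2 stops in the same relative order in both. The LCS DP gives dp[6][6] = 2, so this is optimal.

2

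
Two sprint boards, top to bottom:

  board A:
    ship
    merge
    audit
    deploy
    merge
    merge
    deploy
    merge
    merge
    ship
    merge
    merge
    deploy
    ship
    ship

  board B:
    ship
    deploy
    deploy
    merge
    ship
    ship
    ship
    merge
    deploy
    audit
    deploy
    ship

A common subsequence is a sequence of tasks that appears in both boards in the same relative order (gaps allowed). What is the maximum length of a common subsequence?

8

Match ship at board A[1]=board B[1] → deploy at board A[4]=board B[2] → deploy at board A[7]=board B[3] → merge at board A[8]=board B[4] → ship at board A[10]=board B[7] → merge at board A[11]=board B[8] → deploy at board A[13]=board B[11] → ship at board A[15]=board B[12] — 8 tasks in the same relative order in both, and the DP table's final entry dp[15][12] is also 8, so no common subsequence is longer.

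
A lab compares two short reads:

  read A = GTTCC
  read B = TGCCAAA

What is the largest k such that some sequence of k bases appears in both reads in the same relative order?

3

Let dp[i][j] be the LCS length of the first i bases of read A and the first j bases of read B. dp[i][j] = dp[i-1][j-1]+1 when the i-th and j-th bases match, else max(dp[i-1][j], dp[i][j-1]).
    ·  T  G  C  C  A  A  A
 ·  0  0  0  0  0  0  0  0
 G  0  0  1  1  1  1  1  1
 T  0  1  1  1  1  1  1  1
 T  0  1  1  1  1  1  1  1
 C  0  1  1  2  2  2  2  2
 C  0  1  1  2  3  3  3  3
dp[5][7] = 3. One LCS (by backtracking along matches): GCC.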